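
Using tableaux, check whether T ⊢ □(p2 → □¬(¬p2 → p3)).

Invalid (countermodel exists)

Tableau for the negation ¬□(p2 → □¬(¬p2 → p3)):
1. ¬□(p2 → □¬(¬p2 → p3)), u
2. ¬(p2 → □¬(¬p2 → p3)), v
3. p2, v
4. ¬□¬(¬p2 → p3), v
5. ¬p2 → p3, w
6. p3, w
Accessibility: uRu, uRv, vRv, vRw, wRw
The negation has an open branch (countermodel exists).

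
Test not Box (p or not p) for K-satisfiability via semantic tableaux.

No, unsatisfiable

1. not Box (p or not p), u
2. not (p or not p), v   [neg-Box-rule on 1: fresh world v, uRv]
3. not p, v   [neg-or-rule on 2]
4. p, v   [neg-or-rule on 2]
Accessibility: uRv
Branch closes: p and not p both at v.
(One branch shown.) All branches close.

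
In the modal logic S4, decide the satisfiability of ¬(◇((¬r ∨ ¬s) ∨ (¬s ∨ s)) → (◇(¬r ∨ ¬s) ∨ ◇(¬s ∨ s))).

1. ¬(◇((¬r ∨ ¬s) ∨ (¬s ∨ s)) → (◇(¬r ∨ ¬s) ∨ ◇(¬s ∨ s))), u
2. ◇((¬r ∨ ¬s) ∨ (¬s ∨ s)), u
3. ¬(◇(¬r ∨ ¬s) ∨ ◇(¬s ∨ s)), u
4. ¬◇(¬r ∨ ¬s), u
5. ¬◇(¬s ∨ s), u
6. ¬(¬r ∨ ¬s), u
7. r, u
8. s, u
9. ¬(¬s ∨ s), u
10. ¬s, u
Accessibility: uRu
Branch closes: s and ¬s both at u.
Every branch closes; the branch above is one of them.

No, unsatisfiable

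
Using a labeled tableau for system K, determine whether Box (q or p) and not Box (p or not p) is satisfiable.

1. Box (q or p) and not Box (p or not p), w0
2. Box (q or p), w0   [and-rule on 1]
3. not Box (p or not p), w0   [and-rule on 1]
4. not (p or not p), w1   [neg-Box-rule on 3: fresh world w1, w0Rw1]
5. not p, w1   [neg-or-rule on 4]
6. p, w1   [neg-or-rule on 4]
Accessibility: w0Rw1
Branch closes: p and not p both at w1.
(One branch shown.) All branches close.

Unsatisfiable (every branch closes)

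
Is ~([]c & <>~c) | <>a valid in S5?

Tableau for the negation ~(~([]c & <>~c) | <>a):
1. ~(~([]c & <>~c) | <>a), w0
2. []c & <>~c, w0
3. ~<>a, w0
4. []c, w0
5. <>~c, w0
6. ~a, w0
7. c, w0
8. ~c, w1
9. ~a, w1
10. c, w1
Accessibility: w0Rw0, w0Rw1, w1Rw0, w1Rw1
Branch closes: c and ~c both at w1.
All branches of the negation close; one closing branch shown above.

Valid in S5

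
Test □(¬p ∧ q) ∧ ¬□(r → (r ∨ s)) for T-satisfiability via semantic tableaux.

1. □(¬p ∧ q) ∧ ¬□(r → (r ∨ s)), 0
2. □(¬p ∧ q), 0   [∧-rule on 1]
3. ¬□(r → (r ∨ s)), 0   [∧-rule on 1]
4. ¬p ∧ q, 0   [□-rule on 2 via 0R0]
5. ¬p, 0   [∧-rule on 4]
6. q, 0   [∧-rule on 4]
7. ¬(r → (r ∨ s)), 1   [¬□-rule on 3: fresh world 1, 0R1]
8. r, 1   [¬→-rule on 7]
9. ¬(r ∨ s), 1   [¬→-rule on 7]
10. ¬r, 1   [¬∨-rule on 9]
11. ¬s, 1   [¬∨-rule on 9]
Accessibility: 0R0, 0R1, 1R1
Branch closes: r and ¬r both at 1.
(One branch shown.) All branches close.

Unsatisfiable (every branch closes)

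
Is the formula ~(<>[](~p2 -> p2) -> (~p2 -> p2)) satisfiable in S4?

1. ~(<>[](~p2 -> p2) -> (~p2 -> p2)), 0
2. <>[](~p2 -> p2), 0
3. ~(~p2 -> p2), 0
4. ~p2, 0
5. [](~p2 -> p2), 1
6. ~p2 -> p2, 1
7. p2, 1
Accessibility: 0R0, 0R1, 1R1

Satisfiable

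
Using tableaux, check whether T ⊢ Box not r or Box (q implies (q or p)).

Tableau for the negation not (Box not r or Box (q implies (q or p))):
1. not (Box not r or Box (q implies (q or p))), u
2. not Box not r, u
3. not Box (q implies (q or p)), u
4. r, v
5. not (q implies (q or p)), w
6. q, w
7. not (q or p), w
8. not q, w
9. not p, w
Accessibility: uRu, uRv, uRw, vRv, wRw
Branch closes: q and not q both at w.
All branches of the negation close; one closing branch shown above.

Valid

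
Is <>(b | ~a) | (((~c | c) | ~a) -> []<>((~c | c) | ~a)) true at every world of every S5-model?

Yes, valid

Tableau for the negation ~(<>(b | ~a) | (((~c | c) | ~a) -> []<>((~c | c) | ~a))):
1. ~(<>(b | ~a) | (((~c | c) | ~a) -> []<>((~c | c) | ~a))), 0
2. ~<>(b | ~a), 0   [~|-rule on 1]
3. ~(((~c | c) | ~a) -> []<>((~c | c) | ~a)), 0   [~|-rule on 1]
4. (~c | c) | ~a, 0   [~->-rule on 3]
5. ~[]<>((~c | c) | ~a), 0   [~->-rule on 3]
6. ~(b | ~a), 0   [~<>-rule on 2 via 0R0]
7. ~b, 0   [~|-rule on 6]
8. a, 0   [~|-rule on 6]
9. ~c | c, 0   [|-rule on 4 (branches; this branch)]
10. c, 0   [|-rule on 9 (branches; this branch)]
11. ~<>((~c | c) | ~a), 1   [~[]-rule on 5: fresh world 1, 0R1]
12. ~(b | ~a), 1   [~<>-rule on 2 via 0R1]
13. ~b, 1   [~|-rule on 12]
14. a, 1   [~|-rule on 12]
15. ~((~c | c) | ~a), 0   [~<>-rule on 11 via 1R0]
16. ~(~c | c), 0   [~|-rule on 15]
17. ~c, 0   [~|-rule on 16]
Accessibility: 0R0, 0R1, 1R0, 1R1
Branch closes: c and ~c both at 0.
Every branch of the negation's tableau closes; the branch above is one of them.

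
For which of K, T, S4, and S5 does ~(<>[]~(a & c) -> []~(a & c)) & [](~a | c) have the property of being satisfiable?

K, T, S4

S5-tableau for the formula:
1. ~(<>[]~(a & c) -> []~(a & c)) & [](~a | c), 0
2. ~(<>[]~(a & c) -> []~(a & c)), 0
3. [](~a | c), 0
4. <>[]~(a & c), 0
5. ~[]~(a & c), 0
6. ~a | c, 0
7. c, 0
8. []~(a & c), 1
9. ~a | c, 1
10. ~(a & c), 0
11. ~(a & c), 1
12. c, 1
13. ~a, 0
14. ~a, 1
15. a & c, 2
16. a, 2
17. c, 2
18. ~a | c, 2
19. ~(a & c), 2
20. ~c, 2
Accessibility: 0R0, 0R1, 0R2, 1R0, 1R1, 1R2, 2R0, 2R1, 2R2
Branch closes: c and ~c both at 2.
Every branch closes (one shown): unsatisfiable in S5.
S4-tableau for the formula:
1. ~(<>[]~(a & c) -> []~(a & c)) & [](~a | c), 0
2. ~(<>[]~(a & c) -> []~(a & c)), 0
3. [](~a | c), 0
4. <>[]~(a & c), 0
5. ~[]~(a & c), 0
6. ~a | c, 0
7. c, 0
8. []~(a & c), 1
9. ~a | c, 1
10. ~(a & c), 1
11. c, 1
12. ~a, 1
13. a & c, 2
14. a, 2
15. c, 2
16. ~a | c, 2
Accessibility: 0R0, 0R1, 0R2, 1R1, 2R2
Complete open branch: satisfiable in S4, hence also in K, T (this S4-model is also a K-model and a T-model).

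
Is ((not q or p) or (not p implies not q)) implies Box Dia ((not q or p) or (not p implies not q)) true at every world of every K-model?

Not valid

Tableau for the negation not (((not q or p) or (not p implies not q)) implies Box Dia ((not q or p) or (not p implies not q))):
1. not (((not q or p) or (not p implies not q)) implies Box Dia ((not q or p) or (not p implies not q))), w0
2. (not q or p) or (not p implies not q), w0
3. not Box Dia ((not q or p) or (not p implies not q)), w0
4. not p implies not q, w0
5. not q, w0
6. not Dia ((not q or p) or (not p implies not q)), w1
Accessibility: w0Rw1
The negation has an open branch (countermodel exists).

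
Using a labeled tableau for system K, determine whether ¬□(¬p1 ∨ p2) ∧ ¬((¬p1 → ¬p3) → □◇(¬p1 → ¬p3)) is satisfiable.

Yes, satisfiable

1. ¬□(¬p1 ∨ p2) ∧ ¬((¬p1 → ¬p3) → □◇(¬p1 → ¬p3)), 0
2. ¬□(¬p1 ∨ p2), 0   [∧-rule on 1]
3. ¬((¬p1 → ¬p3) → □◇(¬p1 → ¬p3)), 0   [∧-rule on 1]
4. ¬p1 → ¬p3, 0   [¬→-rule on 3]
5. ¬□◇(¬p1 → ¬p3), 0   [¬→-rule on 3]
6. ¬p3, 0   [→-rule on 4 (branches; this branch)]
7. ¬(¬p1 ∨ p2), 1   [¬□-rule on 2: fresh world 1, 0R1]
8. p1, 1   [¬∨-rule on 7]
9. ¬p2, 1   [¬∨-rule on 7]
10. ¬◇(¬p1 → ¬p3), 2   [¬□-rule on 5: fresh world 2, 0R2]
Accessibility: 0R1, 0R2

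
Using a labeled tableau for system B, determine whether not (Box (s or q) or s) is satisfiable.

1. not (Box (s or q) or s), w0
2. not Box (s or q), w0
3. not s, w0
4. not (s or q), w1
5. not s, w1
6. not q, w1
Accessibility: w0Rw0, w0Rw1, w1Rw0, w1Rw1

Satisfiable (open branch found)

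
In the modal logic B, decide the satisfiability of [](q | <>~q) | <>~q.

1. [](q | <>~q) | <>~q, w0
2. <>~q, w0   [|-rule on 1 (branches; this branch)]
3. ~q, w1   [<>-rule on 2: fresh world w1, w0Rw1]
Accessibility: w0Rw0, w0Rw1, w1Rw0, w1Rw1

Yes, satisfiable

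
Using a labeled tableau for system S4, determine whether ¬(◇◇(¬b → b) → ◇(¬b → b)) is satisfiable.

1. ¬(◇◇(¬b → b) → ◇(¬b → b)), u
2. ◇◇(¬b → b), u   [¬→-rule on 1]
3. ¬◇(¬b → b), u   [¬→-rule on 1]
4. ¬(¬b → b), u   [¬◇-rule on 3 via uRu]
5. ¬b, u   [¬→-rule on 4]
6. ◇(¬b → b), v   [◇-rule on 2: fresh world v, uRv]
7. ¬(¬b → b), v   [¬◇-rule on 3 via uRv]
8. ¬b, v   [¬→-rule on 7]
9. ¬b → b, w   [◇-rule on 6: fresh world w, vRw]
10. ¬(¬b → b), w   [¬◇-rule on 3 via uRw]
11. ¬b, w   [¬→-rule on 10]
12. b, w   [→-rule on 9 (branches; this branch)]
Accessibility: uRu, uRv, uRw, vRv, vRw, wRw
Branch closes: b and ¬b both at w.
Every branch closes; the branch above is one of them.

Unsatisfiable (every branch closes)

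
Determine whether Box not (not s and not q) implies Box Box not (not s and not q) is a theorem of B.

Invalid (countermodel exists)

Tableau for the negation not (Box not (not s and not q) implies Box Box not (not s and not q)):
1. not (Box not (not s and not q) implies Box Box not (not s and not q)), u
2. Box not (not s and not q), u   [neg-implies-rule on 1]
3. not Box Box not (not s and not q), u   [neg-implies-rule on 1]
4. not (not s and not q), u   [Box-rule on 2 via uRu]
5. q, u   [neg-and-rule on 4 (branches; this branch)]
6. not Box not (not s and not q), v   [neg-Box-rule on 3: fresh world v, uRv]
7. not (not s and not q), v   [Box-rule on 2 via uRv]
8. q, v   [neg-and-rule on 7 (branches; this branch)]
9. not s and not q, w   [neg-Box-rule on 6: fresh world w, vRw]
10. not s, w   [and-rule on 9]
11. not q, w   [and-rule on 9]
Accessibility: uRu, uRv, vRu, vRv, vRw, wRv, wRw
The negation has an open branch (countermodel exists).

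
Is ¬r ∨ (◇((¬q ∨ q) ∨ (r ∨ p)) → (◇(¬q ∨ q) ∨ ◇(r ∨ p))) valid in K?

Tableau for the negation ¬(¬r ∨ (◇((¬q ∨ q) ∨ (r ∨ p)) → (◇(¬q ∨ q) ∨ ◇(r ∨ p)))):
1. ¬(¬r ∨ (◇((¬q ∨ q) ∨ (r ∨ p)) → (◇(¬q ∨ q) ∨ ◇(r ∨ p)))), 0
2. r, 0
3. ¬(◇((¬q ∨ q) ∨ (r ∨ p)) → (◇(¬q ∨ q) ∨ ◇(r ∨ p))), 0
4. ◇((¬q ∨ q) ∨ (r ∨ p)), 0
5. ¬(◇(¬q ∨ q) ∨ ◇(r ∨ p)), 0
6. ¬◇(¬q ∨ q), 0
7. ¬◇(r ∨ p), 0
8. (¬q ∨ q) ∨ (r ∨ p), 1
9. ¬(¬q ∨ q), 1
10. q, 1
11. ¬q, 1
Accessibility: 0R1
Branch closes: q and ¬q both at 1.
Every branch of the negation's tableau closes; the branch above is one of them.

Yes, valid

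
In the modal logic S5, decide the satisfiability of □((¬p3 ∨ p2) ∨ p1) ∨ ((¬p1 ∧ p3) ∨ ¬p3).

Satisfiable

1. □((¬p3 ∨ p2) ∨ p1) ∨ ((¬p1 ∧ p3) ∨ ¬p3), u
2. (¬p1 ∧ p3) ∨ ¬p3, u   [∨-rule on 1 (branches; this branch)]
3. ¬p3, u   [∨-rule on 2 (branches; this branch)]
Accessibility: uRu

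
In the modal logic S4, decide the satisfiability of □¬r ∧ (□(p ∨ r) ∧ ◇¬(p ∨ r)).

No, unsatisfiable

1. □¬r ∧ (□(p ∨ r) ∧ ◇¬(p ∨ r)), 0
2. □¬r, 0
3. □(p ∨ r) ∧ ◇¬(p ∨ r), 0
4. □(p ∨ r), 0
5. ◇¬(p ∨ r), 0
6. ¬r, 0
7. p ∨ r, 0
8. p, 0
9. ¬(p ∨ r), 1
10. ¬p, 1
11. ¬r, 1
12. p ∨ r, 1
13. r, 1
Accessibility: 0R0, 0R1, 1R1
Branch closes: r and ¬r both at 1.
All branches of the tableau close; one closing branch shown above.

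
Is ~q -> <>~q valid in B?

Tableau for the negation ~(~q -> <>~q):
1. ~(~q -> <>~q), 0
2. ~q, 0
3. ~<>~q, 0
4. q, 0
Accessibility: 0R0
Branch closes: q and ~q both at 0.
Every branch of the negation's tableau closes; the branch above is one of them.

Yes, valid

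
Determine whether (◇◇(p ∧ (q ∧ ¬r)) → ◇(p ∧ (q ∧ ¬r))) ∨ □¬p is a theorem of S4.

Tableau for the negation ¬((◇◇(p ∧ (q ∧ ¬r)) → ◇(p ∧ (q ∧ ¬r))) ∨ □¬p):
1. ¬((◇◇(p ∧ (q ∧ ¬r)) → ◇(p ∧ (q ∧ ¬r))) ∨ □¬p), 0
2. ¬(◇◇(p ∧ (q ∧ ¬r)) → ◇(p ∧ (q ∧ ¬r))), 0   [¬∨-rule on 1]
3. ¬□¬p, 0   [¬∨-rule on 1]
4. ◇◇(p ∧ (q ∧ ¬r)), 0   [¬→-rule on 2]
5. ¬◇(p ∧ (q ∧ ¬r)), 0   [¬→-rule on 2]
6. ¬(p ∧ (q ∧ ¬r)), 0   [¬◇-rule on 5 via 0R0]
7. ¬(q ∧ ¬r), 0   [¬∧-rule on 6 (branches; this branch)]
8. r, 0   [¬∧-rule on 7 (branches; this branch)]
9. p, 1   [¬□-rule on 3: fresh world 1, 0R1]
10. ¬(p ∧ (q ∧ ¬r)), 1   [¬◇-rule on 5 via 0R1]
11. ¬(q ∧ ¬r), 1   [¬∧-rule on 10 (branches; this branch)]
12. r, 1   [¬∧-rule on 11 (branches; this branch)]
13. ◇(p ∧ (q ∧ ¬r)), 2   [◇-rule on 4: fresh world 2, 0R2]
14. ¬(p ∧ (q ∧ ¬r)), 2   [¬◇-rule on 5 via 0R2]
15. ¬(q ∧ ¬r), 2   [¬∧-rule on 14 (branches; this branch)]
16. r, 2   [¬∧-rule on 15 (branches; this branch)]
17. p ∧ (q ∧ ¬r), 3   [◇-rule on 13: fresh world 3, 2R3]
18. p, 3   [∧-rule on 17]
19. q ∧ ¬r, 3   [∧-rule on 17]
20. q, 3   [∧-rule on 19]
21. ¬r, 3   [∧-rule on 19]
22. ¬(p ∧ (q ∧ ¬r)), 3   [¬◇-rule on 5 via 0R3]
23. ¬(q ∧ ¬r), 3   [¬∧-rule on 22 (branches; this branch)]
24. r, 3   [¬∧-rule on 23 (branches; this branch)]
Accessibility: 0R0, 0R1, 0R2, 0R3, 1R1, 2R2, 2R3, 3R3
Branch closes: r and ¬r both at 3.
All branches of the negation close; one closing branch shown above.

Valid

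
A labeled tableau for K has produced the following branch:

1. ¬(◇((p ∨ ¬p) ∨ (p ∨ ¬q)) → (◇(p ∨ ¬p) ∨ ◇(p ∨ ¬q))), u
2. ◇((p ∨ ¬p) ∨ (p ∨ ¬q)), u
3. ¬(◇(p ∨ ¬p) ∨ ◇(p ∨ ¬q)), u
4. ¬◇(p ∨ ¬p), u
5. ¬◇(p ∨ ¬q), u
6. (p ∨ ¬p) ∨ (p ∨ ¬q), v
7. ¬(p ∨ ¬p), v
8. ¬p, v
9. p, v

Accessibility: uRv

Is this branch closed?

Both p and ¬p appear at v.

Closed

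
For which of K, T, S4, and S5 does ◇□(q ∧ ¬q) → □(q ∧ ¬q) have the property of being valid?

K-tableau for the negation ¬(◇□(q ∧ ¬q) → □(q ∧ ¬q)):
1. ¬(◇□(q ∧ ¬q) → □(q ∧ ¬q)), u
2. ◇□(q ∧ ¬q), u
3. ¬□(q ∧ ¬q), u
4. □(q ∧ ¬q), v
5. ¬(q ∧ ¬q), w
6. q, w
Accessibility: uRv, uRw
Complete open branch: countermodel on a K-frame, so not valid in K.
T-tableau for the negation ¬(◇□(q ∧ ¬q) → □(q ∧ ¬q)):
1. ¬(◇□(q ∧ ¬q) → □(q ∧ ¬q)), u
2. ◇□(q ∧ ¬q), u
3. ¬□(q ∧ ¬q), u
4. □(q ∧ ¬q), v
5. q ∧ ¬q, v
6. q, v
7. ¬q, v
Accessibility: uRu, uRv, vRv
Branch closes: q and ¬q both at v.
Every branch closes (one shown): valid in T, hence also in S4, S5 (every theorem of T is a theorem of S4 and S5).

T, S4, S5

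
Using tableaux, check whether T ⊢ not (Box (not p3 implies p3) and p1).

Not valid

Tableau for the negation Box (not p3 implies p3) and p1:
1. Box (not p3 implies p3) and p1, 0
2. Box (not p3 implies p3), 0
3. p1, 0
4. not p3 implies p3, 0
5. p3, 0
Accessibility: 0R0
The negation has an open branch (countermodel exists).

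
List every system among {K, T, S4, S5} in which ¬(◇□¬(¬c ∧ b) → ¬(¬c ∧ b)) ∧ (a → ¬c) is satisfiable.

K, T, S4

S5-tableau for the formula:
1. ¬(◇□¬(¬c ∧ b) → ¬(¬c ∧ b)) ∧ (a → ¬c), 0
2. ¬(◇□¬(¬c ∧ b) → ¬(¬c ∧ b)), 0   [∧-rule on 1]
3. a → ¬c, 0   [∧-rule on 1]
4. ◇□¬(¬c ∧ b), 0   [¬→-rule on 2]
5. ¬c ∧ b, 0   [¬→-rule on 2]
6. ¬c, 0   [∧-rule on 5]
7. b, 0   [∧-rule on 5]
8. □¬(¬c ∧ b), 1   [◇-rule on 4: fresh world 1, 0R1]
9. ¬(¬c ∧ b), 0   [□-rule on 8 via 1R0]
10. ¬(¬c ∧ b), 1   [□-rule on 8 via 1R1]
11. ¬b, 0   [¬∧-rule on 9 (branches; this branch)]
Accessibility: 0R0, 0R1, 1R0, 1R1
Branch closes: b and ¬b both at 0.
Every branch closes (one shown): unsatisfiable in S5.
S4-tableau for the formula:
1. ¬(◇□¬(¬c ∧ b) → ¬(¬c ∧ b)) ∧ (a → ¬c), 0
2. ¬(◇□¬(¬c ∧ b) → ¬(¬c ∧ b)), 0   [∧-rule on 1]
3. a → ¬c, 0   [∧-rule on 1]
4. ◇□¬(¬c ∧ b), 0   [¬→-rule on 2]
5. ¬c ∧ b, 0   [¬→-rule on 2]
6. ¬c, 0   [∧-rule on 5]
7. b, 0   [∧-rule on 5]
8. □¬(¬c ∧ b), 1   [◇-rule on 4: fresh world 1, 0R1]
9. ¬(¬c ∧ b), 1   [□-rule on 8 via 1R1]
10. ¬b, 1   [¬∧-rule on 9 (branches; this branch)]
Accessibility: 0R0, 0R1, 1R1
Complete open branch: satisfiable in S4, hence also in K, T (this S4-model is also a K-model and a T-model).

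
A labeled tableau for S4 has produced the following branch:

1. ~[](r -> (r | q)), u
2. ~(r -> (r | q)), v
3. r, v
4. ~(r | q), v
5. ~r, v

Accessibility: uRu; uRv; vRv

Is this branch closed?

Yes, closed

Both r and ~r appear at v.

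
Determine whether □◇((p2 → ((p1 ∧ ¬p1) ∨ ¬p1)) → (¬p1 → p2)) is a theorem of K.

Invalid (countermodel exists)

Tableau for the negation ¬□◇((p2 → ((p1 ∧ ¬p1) ∨ ¬p1)) → (¬p1 → p2)):
1. ¬□◇((p2 → ((p1 ∧ ¬p1) ∨ ¬p1)) → (¬p1 → p2)), 0
2. ¬◇((p2 → ((p1 ∧ ¬p1) ∨ ¬p1)) → (¬p1 → p2)), 1   [¬□-rule on 1: fresh world 1, 0R1]
Accessibility: 0R1
The negation has an open branch (countermodel exists).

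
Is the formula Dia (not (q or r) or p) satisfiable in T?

Satisfiable

1. Dia (not (q or r) or p), 0
2. not (q or r) or p, 1   [Dia-rule on 1: fresh world 1, 0R1]
3. p, 1   [or-rule on 2 (branches; this branch)]
Accessibility: 0R0, 0R1, 1R1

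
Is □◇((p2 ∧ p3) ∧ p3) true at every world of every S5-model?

Tableau for the negation ¬□◇((p2 ∧ p3) ∧ p3):
1. ¬□◇((p2 ∧ p3) ∧ p3), u
2. ¬◇((p2 ∧ p3) ∧ p3), v
3. ¬((p2 ∧ p3) ∧ p3), u
4. ¬((p2 ∧ p3) ∧ p3), v
5. ¬p3, u
6. ¬p3, v
Accessibility: uRu, uRv, vRu, vRv
The negation has an open branch (countermodel exists).

Not valid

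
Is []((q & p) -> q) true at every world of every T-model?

Valid in T

Tableau for the negation ~[]((q & p) -> q):
1. ~[]((q & p) -> q), u
2. ~((q & p) -> q), v   [~[]-rule on 1: fresh world v, uRv]
3. q & p, v   [~->-rule on 2]
4. ~q, v   [~->-rule on 2]
5. q, v   [&-rule on 3]
6. p, v   [&-rule on 3]
Accessibility: uRu, uRv, vRv
Branch closes: q and ~q both at v.
Every branch of the negation's tableau closes; the branch above is one of them.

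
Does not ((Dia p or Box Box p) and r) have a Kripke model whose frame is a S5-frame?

Satisfiable (open branch found)

1. not ((Dia p or Box Box p) and r), w0
2. not r, w0
Accessibility: w0Rw0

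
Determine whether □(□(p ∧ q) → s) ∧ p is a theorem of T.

No, not valid

Tableau for the negation ¬(□(□(p ∧ q) → s) ∧ p):
1. ¬(□(□(p ∧ q) → s) ∧ p), 0
2. ¬p, 0
Accessibility: 0R0
The negation has an open branch (countermodel exists).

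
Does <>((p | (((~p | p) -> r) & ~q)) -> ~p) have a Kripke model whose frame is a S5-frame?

Yes, satisfiable

1. <>((p | (((~p | p) -> r) & ~q)) -> ~p), u
2. (p | (((~p | p) -> r) & ~q)) -> ~p, v
3. ~p, v
Accessibility: uRu, uRv, vRu, vRv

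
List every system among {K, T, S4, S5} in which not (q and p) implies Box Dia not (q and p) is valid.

S5-tableau for the negation not (not (q and p) implies Box Dia not (q and p)):
1. not (not (q and p) implies Box Dia not (q and p)), w0
2. not (q and p), w0
3. not Box Dia not (q and p), w0
4. not p, w0
5. not Dia not (q and p), w1
6. q and p, w0
7. q, w0
8. p, w0
Accessibility: w0Rw0, w0Rw1, w1Rw0, w1Rw1
Branch closes: p and not p both at w0.
Every branch closes (one shown): valid in S5.
S4-tableau for the negation not (not (q and p) implies Box Dia not (q and p)):
1. not (not (q and p) implies Box Dia not (q and p)), w0
2. not (q and p), w0
3. not Box Dia not (q and p), w0
4. not p, w0
5. not Dia not (q and p), w1
6. q and p, w1
7. q, w1
8. p, w1
Accessibility: w0Rw0, w0Rw1, w1Rw1
Complete open branch: countermodel on an S4-frame, so not valid in S4, nor in K, T (the same frame is also a K-frame and a T-frame).

S5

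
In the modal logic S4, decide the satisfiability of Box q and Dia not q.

Unsatisfiable

1. Box q and Dia not q, u
2. Box q, u   [and-rule on 1]
3. Dia not q, u   [and-rule on 1]
4. q, u   [Box-rule on 2 via uRu]
5. not q, v   [Dia-rule on 3: fresh world v, uRv]
6. q, v   [Box-rule on 2 via uRv]
Accessibility: uRu, uRv, vRv
Branch closes: q and not q both at v.
All branches of the tableau close; one closing branch shown above.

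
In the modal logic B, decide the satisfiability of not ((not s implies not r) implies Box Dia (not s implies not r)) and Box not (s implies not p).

Unsatisfiable

1. not ((not s implies not r) implies Box Dia (not s implies not r)) and Box not (s implies not p), u
2. not ((not s implies not r) implies Box Dia (not s implies not r)), u
3. Box not (s implies not p), u
4. not s implies not r, u
5. not Box Dia (not s implies not r), u
6. not (s implies not p), u
7. s, u
8. p, u
9. not r, u
10. not Dia (not s implies not r), v
11. not (s implies not p), v
12. s, v
13. p, v
14. not (not s implies not r), u
15. not s, u
16. r, u
Accessibility: uRu, uRv, vRu, vRv
Branch closes: s and not s both at u.
All branches of the tableau close; one closing branch shown above.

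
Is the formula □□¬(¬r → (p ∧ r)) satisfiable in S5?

1. □□¬(¬r → (p ∧ r)), u
2. □¬(¬r → (p ∧ r)), u
3. ¬(¬r → (p ∧ r)), u
4. ¬r, u
5. ¬(p ∧ r), u
Accessibility: uRu

Satisfiable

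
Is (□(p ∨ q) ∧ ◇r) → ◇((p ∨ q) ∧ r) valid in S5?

Tableau for the negation ¬((□(p ∨ q) ∧ ◇r) → ◇((p ∨ q) ∧ r)):
1. ¬((□(p ∨ q) ∧ ◇r) → ◇((p ∨ q) ∧ r)), 0
2. □(p ∨ q) ∧ ◇r, 0
3. ¬◇((p ∨ q) ∧ r), 0
4. □(p ∨ q), 0
5. ◇r, 0
6. ¬((p ∨ q) ∧ r), 0
7. p ∨ q, 0
8. ¬r, 0
9. q, 0
10. r, 1
11. ¬((p ∨ q) ∧ r), 1
12. p ∨ q, 1
13. ¬(p ∨ q), 1
14. ¬p, 1
15. ¬q, 1
16. q, 1
Accessibility: 0R0, 0R1, 1R0, 1R1
Branch closes: q and ¬q both at 1.
All branches of the negation close; one closing branch shown above.

Yes, valid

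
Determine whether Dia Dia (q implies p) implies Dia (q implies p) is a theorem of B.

Tableau for the negation not (Dia Dia (q implies p) implies Dia (q implies p)):
1. not (Dia Dia (q implies p) implies Dia (q implies p)), u
2. Dia Dia (q implies p), u
3. not Dia (q implies p), u
4. not (q implies p), u
5. q, u
6. not p, u
7. Dia (q implies p), v
8. not (q implies p), v
9. q, v
10. not p, v
11. q implies p, w
12. p, w
Accessibility: uRu, uRv, vRu, vRv, vRw, wRv, wRw
The negation has an open branch (countermodel exists).

No, not valid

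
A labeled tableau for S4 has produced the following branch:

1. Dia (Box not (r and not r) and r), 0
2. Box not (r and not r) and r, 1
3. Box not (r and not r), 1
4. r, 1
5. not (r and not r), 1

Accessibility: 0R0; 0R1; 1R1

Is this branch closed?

No atom appears with both signs at the same world.

No, open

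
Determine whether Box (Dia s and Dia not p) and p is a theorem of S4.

Tableau for the negation not (Box (Dia s and Dia not p) and p):
1. not (Box (Dia s and Dia not p) and p), 0
2. not p, 0
Accessibility: 0R0
The negation has an open branch (countermodel exists).

No, not valid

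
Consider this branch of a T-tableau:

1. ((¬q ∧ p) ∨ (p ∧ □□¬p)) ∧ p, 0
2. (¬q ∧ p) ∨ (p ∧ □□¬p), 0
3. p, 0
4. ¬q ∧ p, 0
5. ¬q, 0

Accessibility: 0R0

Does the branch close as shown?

No world carries both an atom and its negation.

No, open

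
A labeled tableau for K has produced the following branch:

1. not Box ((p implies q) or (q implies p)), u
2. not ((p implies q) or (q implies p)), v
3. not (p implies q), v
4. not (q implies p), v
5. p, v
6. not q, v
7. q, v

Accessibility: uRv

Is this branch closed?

Yes, closed

Both q and not q appear at v.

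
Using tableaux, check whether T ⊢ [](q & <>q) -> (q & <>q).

Valid in T

Tableau for the negation ~([](q & <>q) -> (q & <>q)):
1. ~([](q & <>q) -> (q & <>q)), 0
2. [](q & <>q), 0
3. ~(q & <>q), 0
4. q & <>q, 0
5. q, 0
6. <>q, 0
7. ~<>q, 0
8. ~q, 0
Accessibility: 0R0
Branch closes: q and ~q both at 0.
Every branch of the negation's tableau closes; the branch above is one of them.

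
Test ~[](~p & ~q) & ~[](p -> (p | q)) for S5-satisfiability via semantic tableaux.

No, unsatisfiable

1. ~[](~p & ~q) & ~[](p -> (p | q)), u
2. ~[](~p & ~q), u   [&-rule on 1]
3. ~[](p -> (p | q)), u   [&-rule on 1]
4. ~(~p & ~q), v   [~[]-rule on 2: fresh world v, uRv]
5. q, v   [~&-rule on 4 (branches; this branch)]
6. ~(p -> (p | q)), w   [~[]-rule on 3: fresh world w, uRw]
7. p, w   [~->-rule on 6]
8. ~(p | q), w   [~->-rule on 6]
9. ~p, w   [~|-rule on 8]
10. ~q, w   [~|-rule on 8]
Accessibility: uRu, uRv, uRw, vRu, vRv, vRw, wRu, wRv, wRw
Branch closes: p and ~p both at w.
(One branch shown.) All branches close.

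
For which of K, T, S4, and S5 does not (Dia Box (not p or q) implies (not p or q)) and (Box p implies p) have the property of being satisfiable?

S4-tableau for the formula:
1. not (Dia Box (not p or q) implies (not p or q)) and (Box p implies p), w0
2. not (Dia Box (not p or q) implies (not p or q)), w0
3. Box p implies p, w0
4. Dia Box (not p or q), w0
5. not (not p or q), w0
6. p, w0
7. not q, w0
8. Box (not p or q), w1
9. not p or q, w1
10. q, w1
Accessibility: w0Rw0, w0Rw1, w1Rw1
Complete open branch: satisfiable in S4, hence also in K, T (this S4-model is also a K-model and a T-model).
S5-tableau for the formula:
1. not (Dia Box (not p or q) implies (not p or q)) and (Box p implies p), w0
2. not (Dia Box (not p or q) implies (not p or q)), w0
3. Box p implies p, w0
4. Dia Box (not p or q), w0
5. not (not p or q), w0
6. p, w0
7. not q, w0
8. Box (not p or q), w1
9. not p or q, w0
10. not p or q, w1
11. q, w0
Accessibility: w0Rw0, w0Rw1, w1Rw0, w1Rw1
Branch closes: q and not q both at w0.
Every branch closes (one shown): unsatisfiable in S5.

K, T, S4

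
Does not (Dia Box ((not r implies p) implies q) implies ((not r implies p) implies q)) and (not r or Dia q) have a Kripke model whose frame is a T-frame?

Yes, satisfiable

1. not (Dia Box ((not r implies p) implies q) implies ((not r implies p) implies q)) and (not r or Dia q), u
2. not (Dia Box ((not r implies p) implies q) implies ((not r implies p) implies q)), u   [and-rule on 1]
3. not r or Dia q, u   [and-rule on 1]
4. Dia Box ((not r implies p) implies q), u   [neg-implies-rule on 2]
5. not ((not r implies p) implies q), u   [neg-implies-rule on 2]
6. not r implies p, u   [neg-implies-rule on 5]
7. not q, u   [neg-implies-rule on 5]
8. Dia q, u   [or-rule on 3 (branches; this branch)]
9. p, u   [implies-rule on 6 (branches; this branch)]
10. Box ((not r implies p) implies q), v   [Dia-rule on 4: fresh world v, uRv]
11. (not r implies p) implies q, v   [Box-rule on 10 via vRv]
12. q, v   [implies-rule on 11 (branches; this branch)]
13. q, w   [Dia-rule on 8: fresh world w, uRw]
Accessibility: uRu, uRv, uRw, vRv, wRw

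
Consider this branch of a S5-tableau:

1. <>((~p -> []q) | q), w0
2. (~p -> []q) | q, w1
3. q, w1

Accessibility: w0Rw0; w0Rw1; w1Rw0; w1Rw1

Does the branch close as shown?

Not closed

There is no literal clash: for every atom and world, at most one sign appears.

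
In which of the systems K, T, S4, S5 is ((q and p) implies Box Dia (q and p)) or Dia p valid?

K-tableau for the negation not (((q and p) implies Box Dia (q and p)) or Dia p):
1. not (((q and p) implies Box Dia (q and p)) or Dia p), w0
2. not ((q and p) implies Box Dia (q and p)), w0
3. not Dia p, w0
4. q and p, w0
5. not Box Dia (q and p), w0
6. q, w0
7. p, w0
8. not Dia (q and p), w1
9. not p, w1
Accessibility: w0Rw1
Complete open branch: countermodel on a K-frame, so not valid in K.
T-tableau for the negation not (((q and p) implies Box Dia (q and p)) or Dia p):
1. not (((q and p) implies Box Dia (q and p)) or Dia p), w0
2. not ((q and p) implies Box Dia (q and p)), w0
3. not Dia p, w0
4. q and p, w0
5. not Box Dia (q and p), w0
6. q, w0
7. p, w0
8. not p, w0
Accessibility: w0Rw0
Branch closes: p and not p both at w0.
Every branch closes (one shown): valid in T, hence also in S4, S5 (every theorem of T is a theorem of S4 and S5).

T, S4, S5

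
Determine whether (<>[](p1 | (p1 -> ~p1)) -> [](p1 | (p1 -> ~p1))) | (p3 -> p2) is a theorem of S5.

Tableau for the negation ~((<>[](p1 | (p1 -> ~p1)) -> [](p1 | (p1 -> ~p1))) | (p3 -> p2)):
1. ~((<>[](p1 | (p1 -> ~p1)) -> [](p1 | (p1 -> ~p1))) | (p3 -> p2)), u
2. ~(<>[](p1 | (p1 -> ~p1)) -> [](p1 | (p1 -> ~p1))), u
3. ~(p3 -> p2), u
4. <>[](p1 | (p1 -> ~p1)), u
5. ~[](p1 | (p1 -> ~p1)), u
6. p3, u
7. ~p2, u
8. [](p1 | (p1 -> ~p1)), v
9. p1 | (p1 -> ~p1), u
10. p1 | (p1 -> ~p1), v
11. p1 -> ~p1, u
12. p1 -> ~p1, v
13. ~p1, u
14. ~p1, v
15. ~(p1 | (p1 -> ~p1)), w
16. ~p1, w
17. ~(p1 -> ~p1), w
18. p1, w
Accessibility: uRu, uRv, uRw, vRu, vRv, vRw, wRu, wRv, wRw
Branch closes: p1 and ~p1 both at w.
All branches of the negation close; one closing branch shown above.

Valid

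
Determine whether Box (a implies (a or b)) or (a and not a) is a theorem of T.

Tableau for the negation not (Box (a implies (a or b)) or (a and not a)):
1. not (Box (a implies (a or b)) or (a and not a)), w0
2. not Box (a implies (a or b)), w0
3. not (a and not a), w0
4. a, w0
5. not (a implies (a or b)), w1
6. a, w1
7. not (a or b), w1
8. not a, w1
9. not b, w1
Accessibility: w0Rw0, w0Rw1, w1Rw1
Branch closes: a and not a both at w1.
All branches of the negation close; one closing branch shown above.

Valid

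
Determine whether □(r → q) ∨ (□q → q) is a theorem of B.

Tableau for the negation ¬(□(r → q) ∨ (□q → q)):
1. ¬(□(r → q) ∨ (□q → q)), 0
2. ¬□(r → q), 0
3. ¬(□q → q), 0
4. □q, 0
5. ¬q, 0
6. q, 0
Accessibility: 0R0
Branch closes: q and ¬q both at 0.
Every branch of the negation's tableau closes; the branch above is one of them.

Valid in B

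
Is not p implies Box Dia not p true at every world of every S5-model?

Valid

Tableau for the negation not (not p implies Box Dia not p):
1. not (not p implies Box Dia not p), 0
2. not p, 0
3. not Box Dia not p, 0
4. not Dia not p, 1
5. p, 0
Accessibility: 0R0, 0R1, 1R0, 1R1
Branch closes: p and not p both at 0.
Every branch of the negation's tableau closes; the branch above is one of them.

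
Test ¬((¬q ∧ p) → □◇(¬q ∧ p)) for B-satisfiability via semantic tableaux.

1. ¬((¬q ∧ p) → □◇(¬q ∧ p)), 0
2. ¬q ∧ p, 0
3. ¬□◇(¬q ∧ p), 0
4. ¬q, 0
5. p, 0
6. ¬◇(¬q ∧ p), 1
7. ¬(¬q ∧ p), 0
8. ¬(¬q ∧ p), 1
9. ¬p, 0
Accessibility: 0R0, 0R1, 1R0, 1R1
Branch closes: p and ¬p both at 0.
Every branch closes; the branch above is one of them.

Unsatisfiable (every branch closes)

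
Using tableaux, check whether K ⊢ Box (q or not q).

Valid

Tableau for the negation not Box (q or not q):
1. not Box (q or not q), 0
2. not (q or not q), 1
3. not q, 1
4. q, 1
Accessibility: 0R1
Branch closes: q and not q both at 1.
All branches of the negation close; one closing branch shown above.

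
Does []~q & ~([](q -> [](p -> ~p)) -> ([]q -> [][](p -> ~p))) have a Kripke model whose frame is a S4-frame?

1. []~q & ~([](q -> [](p -> ~p)) -> ([]q -> [][](p -> ~p))), 0
2. []~q, 0   [&-rule on 1]
3. ~([](q -> [](p -> ~p)) -> ([]q -> [][](p -> ~p))), 0   [&-rule on 1]
4. [](q -> [](p -> ~p)), 0   [~->-rule on 3]
5. ~([]q -> [][](p -> ~p)), 0   [~->-rule on 3]
6. []q, 0   [~->-rule on 5]
7. ~[][](p -> ~p), 0   [~->-rule on 5]
8. ~q, 0   [[]-rule on 2 via 0R0]
9. q -> [](p -> ~p), 0   [[]-rule on 4 via 0R0]
10. q, 0   [[]-rule on 6 via 0R0]
Accessibility: 0R0
Branch closes: q and ~q both at 0.
All branches of the tableau close; one closing branch shown above.

Unsatisfiable (every branch closes)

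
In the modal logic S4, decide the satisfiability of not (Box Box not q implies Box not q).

1. not (Box Box not q implies Box not q), 0
2. Box Box not q, 0
3. not Box not q, 0
4. Box not q, 0
5. not q, 0
6. q, 1
7. Box not q, 1
8. not q, 1
Accessibility: 0R0, 0R1, 1R1
Branch closes: q and not q both at 1.
All branches of the tableau close; one closing branch shown above.

Unsatisfiable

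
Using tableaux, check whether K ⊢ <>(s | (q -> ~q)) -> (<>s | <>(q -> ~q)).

Tableau for the negation ~(<>(s | (q -> ~q)) -> (<>s | <>(q -> ~q))):
1. ~(<>(s | (q -> ~q)) -> (<>s | <>(q -> ~q))), w0
2. <>(s | (q -> ~q)), w0
3. ~(<>s | <>(q -> ~q)), w0
4. ~<>s, w0
5. ~<>(q -> ~q), w0
6. s | (q -> ~q), w1
7. ~s, w1
8. ~(q -> ~q), w1
9. q, w1
10. q -> ~q, w1
11. ~q, w1
Accessibility: w0Rw1
Branch closes: q and ~q both at w1.
Every branch of the negation's tableau closes; the branch above is one of them.

Yes, valid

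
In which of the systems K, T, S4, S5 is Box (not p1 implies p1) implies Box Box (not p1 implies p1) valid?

S4, S5

T-tableau for the negation not (Box (not p1 implies p1) implies Box Box (not p1 implies p1)):
1. not (Box (not p1 implies p1) implies Box Box (not p1 implies p1)), w0
2. Box (not p1 implies p1), w0   [neg-implies-rule on 1]
3. not Box Box (not p1 implies p1), w0   [neg-implies-rule on 1]
4. not p1 implies p1, w0   [Box-rule on 2 via w0Rw0]
5. p1, w0   [implies-rule on 4 (branches; this branch)]
6. not Box (not p1 implies p1), w1   [neg-Box-rule on 3: fresh world w1, w0Rw1]
7. not p1 implies p1, w1   [Box-rule on 2 via w0Rw1]
8. p1, w1   [implies-rule on 7 (branches; this branch)]
9. not (not p1 implies p1), w2   [neg-Box-rule on 6: fresh world w2, w1Rw2]
10. not p1, w2   [neg-implies-rule on 9]
Accessibility: w0Rw0, w0Rw1, w1Rw1, w1Rw2, w2Rw2
Complete open branch: countermodel on a T-frame, so not valid in T, nor in K (the same frame is also a K-frame).
S4-tableau for the negation not (Box (not p1 implies p1) implies Box Box (not p1 implies p1)):
1. not (Box (not p1 implies p1) implies Box Box (not p1 implies p1)), w0
2. Box (not p1 implies p1), w0   [neg-implies-rule on 1]
3. not Box Box (not p1 implies p1), w0   [neg-implies-rule on 1]
4. not p1 implies p1, w0   [Box-rule on 2 via w0Rw0]
5. p1, w0   [implies-rule on 4 (branches; this branch)]
6. not Box (not p1 implies p1), w1   [neg-Box-rule on 3: fresh world w1, w0Rw1]
7. not p1 implies p1, w1   [Box-rule on 2 via w0Rw1]
8. p1, w1   [implies-rule on 7 (branches; this branch)]
9. not (not p1 implies p1), w2   [neg-Box-rule on 6: fresh world w2, w1Rw2]
10. not p1, w2   [neg-implies-rule on 9]
11. not p1 implies p1, w2   [Box-rule on 2 via w0Rw2]
12. p1, w2   [implies-rule on 11 (branches; this branch)]
Accessibility: w0Rw0, w0Rw1, w0Rw2, w1Rw1, w1Rw2, w2Rw2
Branch closes: p1 and not p1 both at w2.
Every branch closes (one shown): valid in S4, hence also in S5 (every theorem of S4 is a theorem of S5).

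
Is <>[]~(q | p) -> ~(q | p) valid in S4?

Tableau for the negation ~(<>[]~(q | p) -> ~(q | p)):
1. ~(<>[]~(q | p) -> ~(q | p)), u
2. <>[]~(q | p), u
3. q | p, u
4. p, u
5. []~(q | p), v
6. ~(q | p), v
7. ~q, v
8. ~p, v
Accessibility: uRu, uRv, vRv
The negation has an open branch (countermodel exists).

Invalid (countermodel exists)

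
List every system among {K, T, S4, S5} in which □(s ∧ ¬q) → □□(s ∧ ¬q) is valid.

S4-tableau for the negation ¬(□(s ∧ ¬q) → □□(s ∧ ¬q)):
1. ¬(□(s ∧ ¬q) → □□(s ∧ ¬q)), u
2. □(s ∧ ¬q), u
3. ¬□□(s ∧ ¬q), u
4. s ∧ ¬q, u
5. s, u
6. ¬q, u
7. ¬□(s ∧ ¬q), v
8. s ∧ ¬q, v
9. s, v
10. ¬q, v
11. ¬(s ∧ ¬q), w
12. s ∧ ¬q, w
13. s, w
14. ¬q, w
15. q, w
Accessibility: uRu, uRv, uRw, vRv, vRw, wRw
Branch closes: q and ¬q both at w.
Every branch closes (one shown): valid in S4, hence also in S5 (every theorem of S4 is a theorem of S5).
T-tableau for the negation ¬(□(s ∧ ¬q) → □□(s ∧ ¬q)):
1. ¬(□(s ∧ ¬q) → □□(s ∧ ¬q)), u
2. □(s ∧ ¬q), u
3. ¬□□(s ∧ ¬q), u
4. s ∧ ¬q, u
5. s, u
6. ¬q, u
7. ¬□(s ∧ ¬q), v
8. s ∧ ¬q, v
9. s, v
10. ¬q, v
11. ¬(s ∧ ¬q), w
12. q, w
Accessibility: uRu, uRv, vRv, vRw, wRw
Complete open branch: countermodel on a T-frame, so not valid in T, nor in K (the same frame is also a K-frame).

S4, S5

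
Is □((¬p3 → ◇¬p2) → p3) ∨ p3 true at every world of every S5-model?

No, not valid

Tableau for the negation ¬(□((¬p3 → ◇¬p2) → p3) ∨ p3):
1. ¬(□((¬p3 → ◇¬p2) → p3) ∨ p3), w0
2. ¬□((¬p3 → ◇¬p2) → p3), w0   [¬∨-rule on 1]
3. ¬p3, w0   [¬∨-rule on 1]
4. ¬((¬p3 → ◇¬p2) → p3), w1   [¬□-rule on 2: fresh world w1, w0Rw1]
5. ¬p3 → ◇¬p2, w1   [¬→-rule on 4]
6. ¬p3, w1   [¬→-rule on 4]
7. ◇¬p2, w1   [→-rule on 5 (branches; this branch)]
8. ¬p2, w2   [◇-rule on 7: fresh world w2, w1Rw2]
Accessibility: w0Rw0, w0Rw1, w0Rw2, w1Rw0, w1Rw1, w1Rw2, w2Rw0, w2Rw1, w2Rw2
The negation has an open branch (countermodel exists).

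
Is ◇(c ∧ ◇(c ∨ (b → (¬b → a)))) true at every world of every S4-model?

Tableau for the negation ¬◇(c ∧ ◇(c ∨ (b → (¬b → a)))):
1. ¬◇(c ∧ ◇(c ∨ (b → (¬b → a)))), w0
2. ¬(c ∧ ◇(c ∨ (b → (¬b → a)))), w0
3. ¬c, w0
Accessibility: w0Rw0
The negation has an open branch (countermodel exists).

Invalid (countermodel exists)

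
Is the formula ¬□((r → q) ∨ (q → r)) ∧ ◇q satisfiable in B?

1. ¬□((r → q) ∨ (q → r)) ∧ ◇q, w0
2. ¬□((r → q) ∨ (q → r)), w0
3. ◇q, w0
4. ¬((r → q) ∨ (q → r)), w1
5. ¬(r → q), w1
6. ¬(q → r), w1
7. r, w1
8. ¬q, w1
9. q, w1
10. ¬r, w1
Accessibility: w0Rw0, w0Rw1, w1Rw0, w1Rw1
Branch closes: q and ¬q both at w1.
(One branch shown.) All branches close.

Unsatisfiable (every branch closes)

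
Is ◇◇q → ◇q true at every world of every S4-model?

Tableau for the negation ¬(◇◇q → ◇q):
1. ¬(◇◇q → ◇q), w0
2. ◇◇q, w0
3. ¬◇q, w0
4. ¬q, w0
5. ◇q, w1
6. ¬q, w1
7. q, w2
8. ¬q, w2
Accessibility: w0Rw0, w0Rw1, w0Rw2, w1Rw1, w1Rw2, w2Rw2
Branch closes: q and ¬q both at w2.
All branches of the negation close; one closing branch shown above.

Valid in S4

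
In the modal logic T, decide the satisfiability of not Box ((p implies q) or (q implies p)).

1. not Box ((p implies q) or (q implies p)), 0
2. not ((p implies q) or (q implies p)), 1
3. not (p implies q), 1
4. not (q implies p), 1
5. p, 1
6. not q, 1
7. q, 1
8. not p, 1
Accessibility: 0R0, 0R1, 1R1
Branch closes: q and not q both at 1.
All branches of the tableau close; one closing branch shown above.

Unsatisfiable (every branch closes)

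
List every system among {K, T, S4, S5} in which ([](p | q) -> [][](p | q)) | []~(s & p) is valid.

S4-tableau for the negation ~(([](p | q) -> [][](p | q)) | []~(s & p)):
1. ~(([](p | q) -> [][](p | q)) | []~(s & p)), 0
2. ~([](p | q) -> [][](p | q)), 0
3. ~[]~(s & p), 0
4. [](p | q), 0
5. ~[][](p | q), 0
6. p | q, 0
7. q, 0
8. s & p, 1
9. s, 1
10. p, 1
11. p | q, 1
12. q, 1
13. ~[](p | q), 2
14. p | q, 2
15. q, 2
16. ~(p | q), 3
17. ~p, 3
18. ~q, 3
19. p | q, 3
20. q, 3
Accessibility: 0R0, 0R1, 0R2, 0R3, 1R1, 2R2, 2R3, 3R3
Branch closes: q and ~q both at 3.
Every branch closes (one shown): valid in S4, hence also in S5 (every theorem of S4 is a theorem of S5).
T-tableau for the negation ~(([](p | q) -> [][](p | q)) | []~(s & p)):
1. ~(([](p | q) -> [][](p | q)) | []~(s & p)), 0
2. ~([](p | q) -> [][](p | q)), 0
3. ~[]~(s & p), 0
4. [](p | q), 0
5. ~[][](p | q), 0
6. p | q, 0
7. q, 0
8. s & p, 1
9. s, 1
10. p, 1
11. p | q, 1
12. q, 1
13. ~[](p | q), 2
14. p | q, 2
15. q, 2
16. ~(p | q), 3
17. ~p, 3
18. ~q, 3
Accessibility: 0R0, 0R1, 0R2, 1R1, 2R2, 2R3, 3R3
Complete open branch: countermodel on a T-frame, so not valid in T, nor in K (the same frame is also a K-frame).

S4, S5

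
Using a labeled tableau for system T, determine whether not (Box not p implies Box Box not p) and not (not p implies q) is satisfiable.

Satisfiable (open branch found)

1. not (Box not p implies Box Box not p) and not (not p implies q), 0
2. not (Box not p implies Box Box not p), 0
3. not (not p implies q), 0
4. Box not p, 0
5. not Box Box not p, 0
6. not p, 0
7. not q, 0
8. not Box not p, 1
9. not p, 1
10. p, 2
Accessibility: 0R0, 0R1, 1R1, 1R2, 2R2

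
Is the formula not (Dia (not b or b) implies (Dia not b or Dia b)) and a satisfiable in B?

Unsatisfiable

1. not (Dia (not b or b) implies (Dia not b or Dia b)) and a, w0
2. not (Dia (not b or b) implies (Dia not b or Dia b)), w0
3. a, w0
4. Dia (not b or b), w0
5. not (Dia not b or Dia b), w0
6. not Dia not b, w0
7. not Dia b, w0
8. b, w0
9. not b, w0
Accessibility: w0Rw0
Branch closes: b and not b both at w0.
Every branch closes; the branch above is one of them.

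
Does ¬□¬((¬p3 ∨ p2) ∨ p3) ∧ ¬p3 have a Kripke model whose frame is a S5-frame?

1. ¬□¬((¬p3 ∨ p2) ∨ p3) ∧ ¬p3, w0
2. ¬□¬((¬p3 ∨ p2) ∨ p3), w0
3. ¬p3, w0
4. (¬p3 ∨ p2) ∨ p3, w1
5. p3, w1
Accessibility: w0Rw0, w0Rw1, w1Rw0, w1Rw1

Satisfiable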